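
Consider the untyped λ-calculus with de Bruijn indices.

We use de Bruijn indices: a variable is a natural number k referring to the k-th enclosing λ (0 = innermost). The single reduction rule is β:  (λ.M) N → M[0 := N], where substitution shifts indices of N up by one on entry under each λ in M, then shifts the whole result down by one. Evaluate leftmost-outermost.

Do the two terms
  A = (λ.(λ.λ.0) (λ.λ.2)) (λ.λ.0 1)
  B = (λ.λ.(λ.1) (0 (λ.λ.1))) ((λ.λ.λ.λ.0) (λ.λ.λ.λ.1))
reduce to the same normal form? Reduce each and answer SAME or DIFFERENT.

Term A:
  start: (λ.(λ.λ.0) (λ.λ.2)) (λ.λ.0 1)
  [1] (λ.λ.0) (λ.λ.λ.λ.0 1)
  [2] λ.0

Term B:
  start: (λ.λ.(λ.1) (0 (λ.λ.1))) ((λ.λ.λ.λ.0) (λ.λ.λ.λ.1))
  [1] λ.(λ.1) (0 (λ.λ.1))
  [2] λ.0

Answer: SAME — A ⇓ λ.0, B ⇓ λ.0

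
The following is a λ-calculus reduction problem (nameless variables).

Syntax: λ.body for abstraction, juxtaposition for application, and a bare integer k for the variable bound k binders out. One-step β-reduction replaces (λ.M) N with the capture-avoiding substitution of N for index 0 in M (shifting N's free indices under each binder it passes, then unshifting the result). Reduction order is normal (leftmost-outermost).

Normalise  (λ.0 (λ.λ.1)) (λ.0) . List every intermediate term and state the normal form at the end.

  start: (λ.0 (λ.λ.1)) (λ.0)
  [1] (λ.0) (λ.λ.1)
  [2] λ.λ.1

Answer: normal form = λ.λ.1  (in 2 steps)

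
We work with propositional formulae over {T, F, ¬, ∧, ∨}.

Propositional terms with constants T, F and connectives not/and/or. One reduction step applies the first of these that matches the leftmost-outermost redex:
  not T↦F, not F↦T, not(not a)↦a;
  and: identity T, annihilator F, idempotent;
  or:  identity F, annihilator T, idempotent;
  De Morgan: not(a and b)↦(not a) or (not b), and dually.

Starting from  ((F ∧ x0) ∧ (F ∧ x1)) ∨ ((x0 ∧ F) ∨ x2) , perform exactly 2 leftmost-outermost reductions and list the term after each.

  start: ((F ∧ x0) ∧ (F ∧ x1)) ∨ ((x0 ∧ F) ∨ x2)
  [1] (F ∧ (F ∧ x1)) ∨ ((x0 ∧ F) ∨ x2)
  [2] F ∨ ((x0 ∧ F) ∨ x2)

Answer: after 2 steps: F ∨ ((x0 ∧ F) ∨ x2)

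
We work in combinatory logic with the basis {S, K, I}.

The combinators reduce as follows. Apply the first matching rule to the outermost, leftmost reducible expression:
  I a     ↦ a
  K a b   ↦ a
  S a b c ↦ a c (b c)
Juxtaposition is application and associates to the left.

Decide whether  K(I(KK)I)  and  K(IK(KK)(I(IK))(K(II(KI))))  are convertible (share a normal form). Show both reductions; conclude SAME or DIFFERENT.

Term A:
  start: K(I(KK)I)
  [1] K(KKI)
  [2] KK

Term B:
  start: K(IK(KK)(I(IK))(K(II(KI))))
  [1] K(K(KK)(I(IK))(K(II(KI))))
  [2] K(KK(K(II(KI))))
  [3] KK

Answer: SAME — A ⇓ KK, B ⇓ KK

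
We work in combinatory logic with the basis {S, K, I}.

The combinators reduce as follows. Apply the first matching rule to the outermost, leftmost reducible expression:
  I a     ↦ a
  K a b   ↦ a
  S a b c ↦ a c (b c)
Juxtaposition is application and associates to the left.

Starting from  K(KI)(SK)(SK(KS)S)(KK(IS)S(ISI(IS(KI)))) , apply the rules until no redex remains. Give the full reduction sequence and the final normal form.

  start: K(KI)(SK)(SK(KS)S)(KK(IS)S(ISI(IS(KI))))
  [1] KI(SK(KS)S)(KK(IS)S(ISI(IS(KI))))
  [2] I(KK(IS)S(ISI(IS(KI))))
  [3] KK(IS)S(ISI(IS(KI)))
  [4] KS(ISI(IS(KI)))
  [5] S

Answer: normal form = S  (in 5 steps)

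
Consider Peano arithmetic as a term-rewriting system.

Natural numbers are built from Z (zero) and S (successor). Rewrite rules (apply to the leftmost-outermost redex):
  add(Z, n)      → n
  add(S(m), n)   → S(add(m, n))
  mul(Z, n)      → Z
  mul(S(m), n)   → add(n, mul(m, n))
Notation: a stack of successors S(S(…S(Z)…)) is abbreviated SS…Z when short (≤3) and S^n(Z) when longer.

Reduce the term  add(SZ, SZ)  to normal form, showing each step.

Answer: normal form = SSZ  (in 2 steps)

Working:
  start: add(SZ, SZ)
  step 1: S(add(Z, SZ))
  step 2: SSZ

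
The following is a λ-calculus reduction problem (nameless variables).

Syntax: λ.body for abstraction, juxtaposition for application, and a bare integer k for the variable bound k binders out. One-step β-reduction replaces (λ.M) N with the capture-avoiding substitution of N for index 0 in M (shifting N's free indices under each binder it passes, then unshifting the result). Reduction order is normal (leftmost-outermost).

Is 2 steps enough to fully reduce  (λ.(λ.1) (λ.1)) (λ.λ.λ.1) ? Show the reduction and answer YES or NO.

  start: (λ.(λ.1) (λ.1)) (λ.λ.λ.1)
  [1] (λ.λ.λ.λ.1) (λ.λ.λ.λ.1)
  [2] λ.λ.λ.1

Answer: YES — reaches normal form λ.λ.λ.1 in 2 ≤ 2 steps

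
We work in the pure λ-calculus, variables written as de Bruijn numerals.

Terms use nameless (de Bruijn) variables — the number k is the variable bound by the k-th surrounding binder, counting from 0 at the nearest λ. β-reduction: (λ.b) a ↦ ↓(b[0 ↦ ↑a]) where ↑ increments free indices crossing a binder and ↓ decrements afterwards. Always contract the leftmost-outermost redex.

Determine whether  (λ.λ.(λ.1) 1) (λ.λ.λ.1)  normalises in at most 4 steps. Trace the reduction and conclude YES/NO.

  start: (λ.λ.(λ.1) 1) (λ.λ.λ.1)
  →1  λ.(λ.1) (λ.λ.λ.1)
  →2  λ.0

Answer: YES — reaches normal form λ.0 in 2 ≤ 4 steps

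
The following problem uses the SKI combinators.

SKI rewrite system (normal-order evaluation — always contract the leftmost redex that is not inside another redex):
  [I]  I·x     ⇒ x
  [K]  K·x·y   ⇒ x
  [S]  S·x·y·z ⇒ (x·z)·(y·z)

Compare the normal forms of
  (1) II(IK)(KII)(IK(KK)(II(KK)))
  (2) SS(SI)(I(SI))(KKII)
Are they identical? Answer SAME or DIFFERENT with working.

Answer: SAME — A ⇓ I, B ⇓ I

Working:
Term A:
  start: II(IK)(KII)(IK(KK)(II(KK)))
  →1  I(IK)(KII)(IK(KK)(II(KK)))
  →2  IK(KII)(IK(KK)(II(KK)))
  →3  K(KII)(IK(KK)(II(KK)))
  →4  KII
  →5  I

Term B:
  start: SS(SI)(I(SI))(KKII)
  →1  S(I(SI))(SI(I(SI)))(KKII)
  →2  I(SI)(KKII)(SI(I(SI))(KKII))
  →3  SI(KKII)(SI(I(SI))(KKII))
  →4  I(SI(I(SI))(KKII))(KKII(SI(I(SI))(KKII)))
  →5  SI(I(SI))(KKII)(KKII(SI(I(SI))(KKII)))
  →6  I(KKII)(I(SI)(KKII))(KKII(SI(I(SI))(KKII)))
  →7  KKII(I(SI)(KKII))(KKII(SI(I(SI))(KKII)))
  →8  KI(I(SI)(KKII))(KKII(SI(I(SI))(KKII)))
  →9  I(KKII(SI(I(SI))(KKII)))
  →10  KKII(SI(I(SI))(KKII))
  →11  KI(SI(I(SI))(KKII))
  →12  I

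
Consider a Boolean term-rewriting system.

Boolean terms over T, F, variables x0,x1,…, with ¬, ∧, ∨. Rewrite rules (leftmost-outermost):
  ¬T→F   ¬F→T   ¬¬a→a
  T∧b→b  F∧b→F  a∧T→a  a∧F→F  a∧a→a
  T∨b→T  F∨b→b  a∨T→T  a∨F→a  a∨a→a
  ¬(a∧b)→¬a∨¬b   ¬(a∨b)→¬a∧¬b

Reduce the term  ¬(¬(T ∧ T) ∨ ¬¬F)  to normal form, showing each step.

Answer: normal form = T  (in 6 steps)

Reduction:
  start: ¬(¬(T ∧ T) ∨ ¬¬F)
  [1] ¬¬(T ∧ T) ∧ ¬¬¬F
  [2] (T ∧ T) ∧ ¬¬¬F
  [3] T ∧ ¬¬¬F
  [4] ¬¬¬F
  [5] ¬F
  [6] T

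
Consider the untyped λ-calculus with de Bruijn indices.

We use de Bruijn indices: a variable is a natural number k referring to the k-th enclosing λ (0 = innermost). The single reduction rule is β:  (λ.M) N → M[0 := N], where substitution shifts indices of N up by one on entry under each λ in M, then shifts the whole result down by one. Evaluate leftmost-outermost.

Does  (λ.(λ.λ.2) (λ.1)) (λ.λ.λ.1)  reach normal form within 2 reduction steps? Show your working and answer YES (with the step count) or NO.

  start: (λ.(λ.λ.2) (λ.1)) (λ.λ.λ.1)
  →1  (λ.λ.λ.λ.λ.1) (λ.λ.λ.λ.1)
  →2  λ.λ.λ.λ.1

Answer: YES — reaches normal form λ.λ.λ.λ.1 in 2 ≤ 2 steps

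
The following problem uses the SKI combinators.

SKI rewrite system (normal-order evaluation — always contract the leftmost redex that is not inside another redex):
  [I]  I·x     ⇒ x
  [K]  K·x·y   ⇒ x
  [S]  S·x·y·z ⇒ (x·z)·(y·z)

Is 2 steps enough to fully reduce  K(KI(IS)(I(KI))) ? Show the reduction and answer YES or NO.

  start: K(KI(IS)(I(KI)))
  step 1: K(I(I(KI)))
  step 2: K(I(KI))

Answer: NO — after 2 steps the term is K(I(KI)), not yet normal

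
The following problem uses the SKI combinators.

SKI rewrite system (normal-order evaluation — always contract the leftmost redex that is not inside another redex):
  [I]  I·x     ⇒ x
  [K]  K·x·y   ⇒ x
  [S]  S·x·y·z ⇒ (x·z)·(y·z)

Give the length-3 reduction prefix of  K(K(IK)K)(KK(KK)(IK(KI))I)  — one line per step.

  start: K(K(IK)K)(KK(KK)(IK(KI))I)
  step 1: K(IK)K
  step 2: IK
  step 3: K

Answer: after 3 steps: K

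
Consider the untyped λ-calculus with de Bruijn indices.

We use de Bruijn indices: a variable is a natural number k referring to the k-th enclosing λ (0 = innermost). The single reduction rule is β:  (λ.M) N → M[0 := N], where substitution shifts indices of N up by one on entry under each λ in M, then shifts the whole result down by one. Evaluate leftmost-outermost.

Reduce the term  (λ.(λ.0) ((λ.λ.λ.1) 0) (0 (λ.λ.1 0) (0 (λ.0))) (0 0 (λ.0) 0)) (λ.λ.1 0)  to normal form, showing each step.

  start: (λ.(λ.0) ((λ.λ.λ.1) 0) (0 (λ.λ.1 0) (0 (λ.0))) (0 0 (λ.0) 0)) (λ.λ.1 0)
  [1] (λ.0) ((λ.λ.λ.1) (λ.λ.1 0)) ((λ.λ.1 0) (λ.λ.1 0) ((λ.λ.1 0) (λ.0))) ((λ.λ.1 0) (λ.λ.1 0) (λ.0) (λ.λ.1 0))
  [2] (λ.λ.λ.1) (λ.λ.1 0) ((λ.λ.1 0) (λ.λ.1 0) ((λ.λ.1 0) (λ.0))) ((λ.λ.1 0) (λ.λ.1 0) (λ.0) (λ.λ.1 0))
  [3] (λ.λ.1) ((λ.λ.1 0) (λ.λ.1 0) ((λ.λ.1 0) (λ.0))) ((λ.λ.1 0) (λ.λ.1 0) (λ.0) (λ.λ.1 0))
  [4] (λ.(λ.λ.1 0) (λ.λ.1 0) ((λ.λ.1 0) (λ.0))) ((λ.λ.1 0) (λ.λ.1 0) (λ.0) (λ.λ.1 0))
  [5] (λ.λ.1 0) (λ.λ.1 0) ((λ.λ.1 0) (λ.0))
  [6] (λ.(λ.λ.1 0) 0) ((λ.λ.1 0) (λ.0))
  [7] (λ.λ.1 0) ((λ.λ.1 0) (λ.0))
  [8] λ.(λ.λ.1 0) (λ.0) 0
  [9] λ.(λ.(λ.0) 0) 0
  [10] λ.(λ.0) 0
  [11] λ.0

Answer: normal form = λ.0  (in 11 steps)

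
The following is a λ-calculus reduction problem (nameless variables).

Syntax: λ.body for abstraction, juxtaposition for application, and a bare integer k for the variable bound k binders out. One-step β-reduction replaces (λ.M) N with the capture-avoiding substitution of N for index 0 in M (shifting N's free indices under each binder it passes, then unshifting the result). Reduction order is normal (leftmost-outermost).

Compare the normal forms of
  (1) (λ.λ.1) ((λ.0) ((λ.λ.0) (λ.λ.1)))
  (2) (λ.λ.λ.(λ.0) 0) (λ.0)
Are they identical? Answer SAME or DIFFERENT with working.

Term A:
  start: (λ.λ.1) ((λ.0) ((λ.λ.0) (λ.λ.1)))
  →1  λ.(λ.0) ((λ.λ.0) (λ.λ.1))
  →2  λ.(λ.λ.0) (λ.λ.1)
  →3  λ.λ.0

Term B:
  start: (λ.λ.λ.(λ.0) 0) (λ.0)
  →1  λ.λ.(λ.0) 0
  →2  λ.λ.0

Answer: SAME — A ⇓ λ.λ.0, B ⇓ λ.λ.0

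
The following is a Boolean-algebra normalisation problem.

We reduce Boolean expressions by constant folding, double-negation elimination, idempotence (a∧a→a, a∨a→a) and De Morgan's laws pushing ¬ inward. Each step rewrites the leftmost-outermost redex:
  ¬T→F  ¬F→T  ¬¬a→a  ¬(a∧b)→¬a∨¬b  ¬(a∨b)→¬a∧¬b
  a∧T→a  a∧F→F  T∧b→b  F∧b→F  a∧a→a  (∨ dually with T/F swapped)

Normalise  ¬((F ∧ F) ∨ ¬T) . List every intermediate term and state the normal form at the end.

Answer: normal form = T  (in 6 steps)

Reduction:
  start: ¬((F ∧ F) ∨ ¬T)
  [1] ¬(F ∧ F) ∧ ¬¬T
  [2] (¬F ∨ ¬F) ∧ ¬¬T
  [3] ¬F ∧ ¬¬T
  [4] T ∧ ¬¬T
  [5] ¬¬T
  [6] T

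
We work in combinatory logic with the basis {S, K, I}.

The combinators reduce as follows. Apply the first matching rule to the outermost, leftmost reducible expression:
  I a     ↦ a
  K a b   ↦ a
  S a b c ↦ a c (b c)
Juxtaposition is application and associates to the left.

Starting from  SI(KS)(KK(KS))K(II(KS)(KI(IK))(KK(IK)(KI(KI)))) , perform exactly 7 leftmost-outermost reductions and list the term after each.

  start: SI(KS)(KK(KS))K(II(KS)(KI(IK))(KK(IK)(KI(KI))))
  →1  I(KK(KS))(KS(KK(KS)))K(II(KS)(KI(IK))(KK(IK)(KI(KI))))
  →2  KK(KS)(KS(KK(KS)))K(II(KS)(KI(IK))(KK(IK)(KI(KI))))
  →3  K(KS(KK(KS)))K(II(KS)(KI(IK))(KK(IK)(KI(KI))))
  →4  KS(KK(KS))(II(KS)(KI(IK))(KK(IK)(KI(KI))))
  →5  S(II(KS)(KI(IK))(KK(IK)(KI(KI))))
  →6  S(I(KS)(KI(IK))(KK(IK)(KI(KI))))
  →7  S(KS(KI(IK))(KK(IK)(KI(KI))))

Answer: after 7 steps: S(KS(KI(IK))(KK(IK)(KI(KI))))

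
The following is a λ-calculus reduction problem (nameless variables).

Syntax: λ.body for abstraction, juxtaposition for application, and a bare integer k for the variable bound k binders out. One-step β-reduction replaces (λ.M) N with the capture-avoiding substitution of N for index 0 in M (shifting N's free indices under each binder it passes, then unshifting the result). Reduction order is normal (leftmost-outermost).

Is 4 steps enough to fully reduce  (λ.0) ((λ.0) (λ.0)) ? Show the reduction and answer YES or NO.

Answer: YES — reaches normal form λ.0 in 2 ≤ 4 steps

Working:
  start: (λ.0) ((λ.0) (λ.0))
  →1  (λ.0) (λ.0)
  →2  λ.0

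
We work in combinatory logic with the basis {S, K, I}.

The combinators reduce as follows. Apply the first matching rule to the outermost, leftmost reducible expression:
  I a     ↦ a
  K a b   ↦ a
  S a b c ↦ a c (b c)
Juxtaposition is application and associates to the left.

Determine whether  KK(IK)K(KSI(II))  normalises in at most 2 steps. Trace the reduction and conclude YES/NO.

Answer: YES — reaches normal form K in 2 ≤ 2 steps

Working:
  start: KK(IK)K(KSI(II))
  [1] KK(KSI(II))
  [2] K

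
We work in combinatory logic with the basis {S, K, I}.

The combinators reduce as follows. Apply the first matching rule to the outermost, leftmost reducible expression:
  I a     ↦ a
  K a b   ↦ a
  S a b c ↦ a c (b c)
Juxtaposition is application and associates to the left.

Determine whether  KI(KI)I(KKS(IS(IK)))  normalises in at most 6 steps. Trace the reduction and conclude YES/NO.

Answer: YES — reaches normal form K(SK) in 6 ≤ 6 steps

Working:
  start: KI(KI)I(KKS(IS(IK)))
  step 1: II(KKS(IS(IK)))
  step 2: I(KKS(IS(IK)))
  step 3: KKS(IS(IK))
  step 4: K(IS(IK))
  step 5: K(S(IK))
  step 6: K(SK)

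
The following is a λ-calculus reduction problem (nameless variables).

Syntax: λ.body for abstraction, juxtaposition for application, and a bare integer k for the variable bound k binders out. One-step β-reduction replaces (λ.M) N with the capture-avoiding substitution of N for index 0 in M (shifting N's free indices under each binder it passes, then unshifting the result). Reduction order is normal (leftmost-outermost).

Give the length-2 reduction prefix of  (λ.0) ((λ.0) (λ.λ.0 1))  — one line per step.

Answer: after 2 steps: λ.λ.0 1

Working:
  start: (λ.0) ((λ.0) (λ.λ.0 1))
  →1  (λ.0) (λ.λ.0 1)
  →2  λ.λ.0 1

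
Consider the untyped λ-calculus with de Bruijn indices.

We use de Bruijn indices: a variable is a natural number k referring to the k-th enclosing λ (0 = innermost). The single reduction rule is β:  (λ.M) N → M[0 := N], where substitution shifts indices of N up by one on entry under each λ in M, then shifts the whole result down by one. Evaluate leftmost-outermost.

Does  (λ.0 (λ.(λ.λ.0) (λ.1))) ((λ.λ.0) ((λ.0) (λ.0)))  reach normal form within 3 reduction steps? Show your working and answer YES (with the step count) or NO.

Answer: NO — after 3 steps the term is λ.(λ.λ.0) (λ.1), not yet normal

Working:
  start: (λ.0 (λ.(λ.λ.0) (λ.1))) ((λ.λ.0) ((λ.0) (λ.0)))
  step 1: (λ.λ.0) ((λ.0) (λ.0)) (λ.(λ.λ.0) (λ.1))
  step 2: (λ.0) (λ.(λ.λ.0) (λ.1))
  step 3: λ.(λ.λ.0) (λ.1)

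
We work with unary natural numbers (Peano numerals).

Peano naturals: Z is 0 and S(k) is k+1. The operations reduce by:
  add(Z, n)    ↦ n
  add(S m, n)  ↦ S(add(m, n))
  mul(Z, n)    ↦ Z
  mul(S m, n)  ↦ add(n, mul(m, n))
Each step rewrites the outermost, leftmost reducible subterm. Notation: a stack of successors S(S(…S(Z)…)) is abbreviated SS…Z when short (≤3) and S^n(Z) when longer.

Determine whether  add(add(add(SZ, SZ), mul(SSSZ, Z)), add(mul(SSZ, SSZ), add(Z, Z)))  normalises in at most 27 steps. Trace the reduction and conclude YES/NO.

  start: add(add(add(SZ, SZ), mul(SSSZ, Z)), add(mul(SSZ, SSZ), add(Z, Z)))
  [1] add(add(S(add(Z, SZ)), mul(SSSZ, Z)), add(mul(SSZ, SSZ), add(Z, Z)))
  [2] add(S(add(add(Z, SZ), mul(SSSZ, Z))), add(mul(SSZ, SSZ), add(Z, Z)))
  [3] S(add(add(add(Z, SZ), mul(SSSZ, Z)), add(mul(SSZ, SSZ), add(Z, Z))))
  [4] S(add(add(SZ, mul(SSSZ, Z)), add(mul(SSZ, SSZ), add(Z, Z))))
  [5] S(add(S(add(Z, mul(SSSZ, Z))), add(mul(SSZ, SSZ), add(Z, Z))))
  [6] S(S(add(add(Z, mul(SSSZ, Z)), add(mul(SSZ, SSZ), add(Z, Z)))))
  [7] S(S(add(mul(SSSZ, Z), add(mul(SSZ, SSZ), add(Z, Z)))))
  [8] S(S(add(add(Z, mul(SSZ, Z)), add(mul(SSZ, SSZ), add(Z, Z)))))
  [9] S(S(add(mul(SSZ, Z), add(mul(SSZ, SSZ), add(Z, Z)))))
  [10] S(S(add(add(Z, mul(SZ, Z)), add(mul(SSZ, SSZ), add(Z, Z)))))
  [11] S(S(add(mul(SZ, Z), add(mul(SSZ, SSZ), add(Z, Z)))))
  [12] S(S(add(add(Z, mul(Z, Z)), add(mul(SSZ, SSZ), add(Z, Z)))))
  [13] S(S(add(mul(Z, Z), add(mul(SSZ, SSZ), add(Z, Z)))))
  [14] S(S(add(Z, add(mul(SSZ, SSZ), add(Z, Z)))))
  [15] S(S(add(mul(SSZ, SSZ), add(Z, Z))))
  [16] S(S(add(add(SSZ, mul(SZ, SSZ)), add(Z, Z))))
  [17] S(S(add(S(add(SZ, mul(SZ, SSZ))), add(Z, Z))))
  [18] S(S(S(add(add(SZ, mul(SZ, SSZ)), add(Z, Z)))))
  [19] S(S(S(add(S(add(Z, mul(SZ, SSZ))), add(Z, Z)))))
  [20] S(S(S(S(add(add(Z, mul(SZ, SSZ)), add(Z, Z))))))
  [21] S(S(S(S(add(mul(SZ, SSZ), add(Z, Z))))))
  [22] S(S(S(S(add(add(SSZ, mul(Z, SSZ)), add(Z, Z))))))
  [23] S(S(S(S(add(S(add(SZ, mul(Z, SSZ))), add(Z, Z))))))
  [24] S(S(S(S(S(add(add(SZ, mul(Z, SSZ)), add(Z, Z)))))))
  [25] S(S(S(S(S(add(S(add(Z, mul(Z, SSZ))), add(Z, Z)))))))
  [26] S(S(S(S(S(S(add(add(Z, mul(Z, SSZ)), add(Z, Z))))))))
  [27] S(S(S(S(S(S(add(mul(Z, SSZ), add(Z, Z))))))))

Answer: NO — after 27 steps the term is S(S(S(S(S(S(add(mul(Z, SSZ), add(Z, Z)))))))), not yet normal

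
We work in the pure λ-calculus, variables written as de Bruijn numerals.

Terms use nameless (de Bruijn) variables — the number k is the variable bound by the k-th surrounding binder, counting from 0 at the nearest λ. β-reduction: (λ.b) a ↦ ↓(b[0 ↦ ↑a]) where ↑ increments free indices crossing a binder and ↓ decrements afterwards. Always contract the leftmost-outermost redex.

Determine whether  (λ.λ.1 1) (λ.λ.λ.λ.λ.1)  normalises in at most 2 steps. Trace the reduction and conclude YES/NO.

  start: (λ.λ.1 1) (λ.λ.λ.λ.λ.1)
  →1  λ.(λ.λ.λ.λ.λ.1) (λ.λ.λ.λ.λ.1)
  →2  λ.λ.λ.λ.λ.1

Answer: YES — reaches normal form λ.λ.λ.λ.λ.1 in 2 ≤ 2 steps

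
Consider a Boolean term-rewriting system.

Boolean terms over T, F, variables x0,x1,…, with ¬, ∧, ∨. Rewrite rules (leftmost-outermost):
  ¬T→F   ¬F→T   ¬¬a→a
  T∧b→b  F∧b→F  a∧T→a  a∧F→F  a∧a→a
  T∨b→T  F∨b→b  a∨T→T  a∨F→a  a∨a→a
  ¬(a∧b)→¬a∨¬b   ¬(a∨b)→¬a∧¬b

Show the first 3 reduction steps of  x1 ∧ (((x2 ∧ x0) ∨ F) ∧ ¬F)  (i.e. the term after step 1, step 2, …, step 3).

  start: x1 ∧ (((x2 ∧ x0) ∨ F) ∧ ¬F)
  step 1: x1 ∧ ((x2 ∧ x0) ∧ ¬F)
  step 2: x1 ∧ ((x2 ∧ x0) ∧ T)
  step 3: x1 ∧ (x2 ∧ x0)

Answer: after 3 steps: x1 ∧ (x2 ∧ x0)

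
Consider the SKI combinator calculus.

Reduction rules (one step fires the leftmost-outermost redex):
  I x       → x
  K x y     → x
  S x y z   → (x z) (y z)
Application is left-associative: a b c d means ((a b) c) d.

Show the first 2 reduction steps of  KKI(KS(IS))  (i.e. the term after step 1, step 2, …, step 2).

Answer: after 2 steps: KS

Derivation:
  start: KKI(KS(IS))
  [1] K(KS(IS))
  [2] KS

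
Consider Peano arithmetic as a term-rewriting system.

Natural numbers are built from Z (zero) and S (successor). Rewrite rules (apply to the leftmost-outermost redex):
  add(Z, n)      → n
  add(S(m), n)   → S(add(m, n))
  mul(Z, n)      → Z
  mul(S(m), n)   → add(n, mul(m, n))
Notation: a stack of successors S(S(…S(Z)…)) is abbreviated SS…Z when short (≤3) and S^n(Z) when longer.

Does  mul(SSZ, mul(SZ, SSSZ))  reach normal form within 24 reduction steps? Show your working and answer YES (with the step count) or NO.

Answer: YES — reaches normal form S^6(Z) in 23 ≤ 24 steps

Derivation:
  start: mul(SSZ, mul(SZ, SSSZ))
  [1] add(mul(SZ, SSSZ), mul(SZ, mul(SZ, SSSZ)))
  [2] add(add(SSSZ, mul(Z, SSSZ)), mul(SZ, mul(SZ, SSSZ)))
  [3] add(S(add(SSZ, mul(Z, SSSZ))), mul(SZ, mul(SZ, SSSZ)))
  [4] S(add(add(SSZ, mul(Z, SSSZ)), mul(SZ, mul(SZ, SSSZ))))
  [5] S(add(S(add(SZ, mul(Z, SSSZ))), mul(SZ, mul(SZ, SSSZ))))
  [6] S(S(add(add(SZ, mul(Z, SSSZ)), mul(SZ, mul(SZ, SSSZ)))))
  [7] S(S(add(S(add(Z, mul(Z, SSSZ))), mul(SZ, mul(SZ, SSSZ)))))
  [8] S(S(S(add(add(Z, mul(Z, SSSZ)), mul(SZ, mul(SZ, SSSZ))))))
  [9] S(S(S(add(mul(Z, SSSZ), mul(SZ, mul(SZ, SSSZ))))))
  [10] S(S(S(add(Z, mul(SZ, mul(SZ, SSSZ))))))
  [11] S(S(S(mul(SZ, mul(SZ, SSSZ)))))
  [12] S(S(S(add(mul(SZ, SSSZ), mul(Z, mul(SZ, SSSZ))))))
  [13] S(S(S(add(add(SSSZ, mul(Z, SSSZ)), mul(Z, mul(SZ, SSSZ))))))
  [14] S(S(S(add(S(add(SSZ, mul(Z, SSSZ))), mul(Z, mul(SZ, SSSZ))))))
  [15] S(S(S(S(add(add(SSZ, mul(Z, SSSZ)), mul(Z, mul(SZ, SSSZ)))))))
  [16] S(S(S(S(add(S(add(SZ, mul(Z, SSSZ))), mul(Z, mul(SZ, SSSZ)))))))
  [17] S(S(S(S(S(add(add(SZ, mul(Z, SSSZ)), mul(Z, mul(SZ, SSSZ))))))))
  [18] S(S(S(S(S(add(S(add(Z, mul(Z, SSSZ))), mul(Z, mul(SZ, SSSZ))))))))
  [19] S(S(S(S(S(S(add(add(Z, mul(Z, SSSZ)), mul(Z, mul(SZ, SSSZ)))))))))
  [20] S(S(S(S(S(S(add(mul(Z, SSSZ), mul(Z, mul(SZ, SSSZ)))))))))
  [21] S(S(S(S(S(S(add(Z, mul(Z, mul(SZ, SSSZ)))))))))
  [22] S(S(S(S(S(S(mul(Z, mul(SZ, SSSZ))))))))
  [23] S^6(Z)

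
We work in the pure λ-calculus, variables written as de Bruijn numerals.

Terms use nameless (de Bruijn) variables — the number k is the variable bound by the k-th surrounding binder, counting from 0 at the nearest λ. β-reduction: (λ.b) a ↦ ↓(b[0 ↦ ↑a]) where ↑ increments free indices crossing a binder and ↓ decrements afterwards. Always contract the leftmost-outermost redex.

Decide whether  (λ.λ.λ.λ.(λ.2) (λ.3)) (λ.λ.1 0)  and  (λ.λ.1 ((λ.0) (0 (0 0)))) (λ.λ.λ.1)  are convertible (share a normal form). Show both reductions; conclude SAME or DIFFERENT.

Term A:
  start: (λ.λ.λ.λ.(λ.2) (λ.3)) (λ.λ.1 0)
  [1] λ.λ.λ.(λ.2) (λ.3)
  [2] λ.λ.λ.1

Term B:
  start: (λ.λ.1 ((λ.0) (0 (0 0)))) (λ.λ.λ.1)
  [1] λ.(λ.λ.λ.1) ((λ.0) (0 (0 0)))
  [2] λ.λ.λ.1

Answer: SAME — A ⇓ λ.λ.λ.1, B ⇓ λ.λ.λ.1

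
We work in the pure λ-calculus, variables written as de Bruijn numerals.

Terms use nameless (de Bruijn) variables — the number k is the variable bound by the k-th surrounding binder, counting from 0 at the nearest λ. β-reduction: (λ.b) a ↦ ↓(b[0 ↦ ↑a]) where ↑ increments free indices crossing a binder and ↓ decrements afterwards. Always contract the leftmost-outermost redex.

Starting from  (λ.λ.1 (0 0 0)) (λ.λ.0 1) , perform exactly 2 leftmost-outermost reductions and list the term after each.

  start: (λ.λ.1 (0 0 0)) (λ.λ.0 1)
  [1] λ.(λ.λ.0 1) (0 0 0)
  [2] λ.λ.0 (1 1 1)

Answer: after 2 steps: λ.λ.0 (1 1 1)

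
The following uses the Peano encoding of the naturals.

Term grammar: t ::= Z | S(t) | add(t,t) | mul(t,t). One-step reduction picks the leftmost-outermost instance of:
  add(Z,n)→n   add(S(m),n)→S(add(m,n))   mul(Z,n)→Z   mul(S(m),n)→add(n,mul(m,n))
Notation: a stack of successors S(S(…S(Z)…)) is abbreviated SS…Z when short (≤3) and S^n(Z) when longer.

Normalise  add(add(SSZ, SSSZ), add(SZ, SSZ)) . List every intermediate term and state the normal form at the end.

  start: add(add(SSZ, SSSZ), add(SZ, SSZ))
  step 1: add(S(add(SZ, SSSZ)), add(SZ, SSZ))
  step 2: S(add(add(SZ, SSSZ), add(SZ, SSZ)))
  step 3: S(add(S(add(Z, SSSZ)), add(SZ, SSZ)))
  step 4: S(S(add(add(Z, SSSZ), add(SZ, SSZ))))
  step 5: S(S(add(SSSZ, add(SZ, SSZ))))
  step 6: S(S(S(add(SSZ, add(SZ, SSZ)))))
  step 7: S(S(S(S(add(SZ, add(SZ, SSZ))))))
  step 8: S(S(S(S(S(add(Z, add(SZ, SSZ)))))))
  step 9: S(S(S(S(S(add(SZ, SSZ))))))
  step 10: S(S(S(S(S(S(add(Z, SSZ)))))))
  step 11: S^8(Z)

Answer: normal form = S^8(Z)  (in 11 steps)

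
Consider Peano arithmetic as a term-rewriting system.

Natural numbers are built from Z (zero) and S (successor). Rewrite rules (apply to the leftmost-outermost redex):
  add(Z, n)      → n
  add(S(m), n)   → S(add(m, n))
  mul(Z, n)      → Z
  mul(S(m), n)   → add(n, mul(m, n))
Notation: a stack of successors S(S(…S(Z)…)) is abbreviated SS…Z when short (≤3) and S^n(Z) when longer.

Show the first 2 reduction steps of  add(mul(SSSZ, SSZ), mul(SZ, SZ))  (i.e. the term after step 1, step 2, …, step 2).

  start: add(mul(SSSZ, SSZ), mul(SZ, SZ))
  step 1: add(add(SSZ, mul(SSZ, SSZ)), mul(SZ, SZ))
  step 2: add(S(add(SZ, mul(SSZ, SSZ))), mul(SZ, SZ))

Answer: after 2 steps: add(S(add(SZ, mul(SSZ, SSZ))), mul(SZ, SZ))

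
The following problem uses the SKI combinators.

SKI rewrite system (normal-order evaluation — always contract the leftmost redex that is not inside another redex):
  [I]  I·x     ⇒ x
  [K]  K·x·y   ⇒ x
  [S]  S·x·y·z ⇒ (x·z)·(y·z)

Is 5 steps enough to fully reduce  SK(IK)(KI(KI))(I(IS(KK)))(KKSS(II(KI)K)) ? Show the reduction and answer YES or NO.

Answer: NO — after 5 steps the term is IS(KK)(KKSS(II(KI)K)), not yet normal

Derivation:
  start: SK(IK)(KI(KI))(I(IS(KK)))(KKSS(II(KI)K))
  [1] K(KI(KI))(IK(KI(KI)))(I(IS(KK)))(KKSS(II(KI)K))
  [2] KI(KI)(I(IS(KK)))(KKSS(II(KI)K))
  [3] I(I(IS(KK)))(KKSS(II(KI)K))
  [4] I(IS(KK))(KKSS(II(KI)K))
  [5] IS(KK)(KKSS(II(KI)K))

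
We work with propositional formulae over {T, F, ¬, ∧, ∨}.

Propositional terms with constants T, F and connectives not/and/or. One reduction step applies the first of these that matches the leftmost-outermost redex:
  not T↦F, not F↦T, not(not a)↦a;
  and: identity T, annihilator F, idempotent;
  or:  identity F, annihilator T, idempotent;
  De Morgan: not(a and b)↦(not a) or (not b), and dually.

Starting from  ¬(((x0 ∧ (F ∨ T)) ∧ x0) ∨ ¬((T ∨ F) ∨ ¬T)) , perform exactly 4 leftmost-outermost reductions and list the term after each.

Answer: after 4 steps: ((¬x0 ∨ (¬F ∧ ¬T)) ∨ ¬x0) ∧ ¬¬((T ∨ F) ∨ ¬T)

Working:
  start: ¬(((x0 ∧ (F ∨ T)) ∧ x0) ∨ ¬((T ∨ F) ∨ ¬T))
  step 1: ¬((x0 ∧ (F ∨ T)) ∧ x0) ∧ ¬¬((T ∨ F) ∨ ¬T)
  step 2: (¬(x0 ∧ (F ∨ T)) ∨ ¬x0) ∧ ¬¬((T ∨ F) ∨ ¬T)
  step 3: ((¬x0 ∨ ¬(F ∨ T)) ∨ ¬x0) ∧ ¬¬((T ∨ F) ∨ ¬T)
  step 4: ((¬x0 ∨ (¬F ∧ ¬T)) ∨ ¬x0) ∧ ¬¬((T ∨ F) ∨ ¬T)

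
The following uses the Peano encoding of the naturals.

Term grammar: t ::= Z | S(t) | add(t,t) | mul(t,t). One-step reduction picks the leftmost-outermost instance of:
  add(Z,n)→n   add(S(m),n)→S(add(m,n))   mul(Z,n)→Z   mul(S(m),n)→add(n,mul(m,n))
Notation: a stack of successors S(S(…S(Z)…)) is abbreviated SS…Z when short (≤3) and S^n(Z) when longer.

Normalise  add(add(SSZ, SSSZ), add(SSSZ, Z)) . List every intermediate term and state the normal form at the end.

Answer: normal form = S^8(Z)  (in 13 steps)

Derivation:
  start: add(add(SSZ, SSSZ), add(SSSZ, Z))
  [1] add(S(add(SZ, SSSZ)), add(SSSZ, Z))
  [2] S(add(add(SZ, SSSZ), add(SSSZ, Z)))
  [3] S(add(S(add(Z, SSSZ)), add(SSSZ, Z)))
  [4] S(S(add(add(Z, SSSZ), add(SSSZ, Z))))
  [5] S(S(add(SSSZ, add(SSSZ, Z))))
  [6] S(S(S(add(SSZ, add(SSSZ, Z)))))
  [7] S(S(S(S(add(SZ, add(SSSZ, Z))))))
  [8] S(S(S(S(S(add(Z, add(SSSZ, Z)))))))
  [9] S(S(S(S(S(add(SSSZ, Z))))))
  [10] S(S(S(S(S(S(add(SSZ, Z)))))))
  [11] S(S(S(S(S(S(S(add(SZ, Z))))))))
  [12] S(S(S(S(S(S(S(S(add(Z, Z)))))))))
  [13] S^8(Z)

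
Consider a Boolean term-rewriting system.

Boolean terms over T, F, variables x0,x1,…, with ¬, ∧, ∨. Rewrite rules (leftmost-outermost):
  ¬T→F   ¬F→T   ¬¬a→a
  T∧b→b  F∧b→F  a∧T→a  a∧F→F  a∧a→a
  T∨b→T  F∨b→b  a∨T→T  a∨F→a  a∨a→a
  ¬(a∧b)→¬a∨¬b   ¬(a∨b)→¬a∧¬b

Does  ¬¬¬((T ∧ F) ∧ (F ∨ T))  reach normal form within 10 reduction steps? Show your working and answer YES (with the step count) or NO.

Answer: YES — reaches normal form T in 7 ≤ 10 steps

Reduction:
  start: ¬¬¬((T ∧ F) ∧ (F ∨ T))
  step 1: ¬((T ∧ F) ∧ (F ∨ T))
  step 2: ¬(T ∧ F) ∨ ¬(F ∨ T)
  step 3: (¬T ∨ ¬F) ∨ ¬(F ∨ T)
  step 4: (F ∨ ¬F) ∨ ¬(F ∨ T)
  step 5: ¬F ∨ ¬(F ∨ T)
  step 6: T ∨ ¬(F ∨ T)
  step 7: T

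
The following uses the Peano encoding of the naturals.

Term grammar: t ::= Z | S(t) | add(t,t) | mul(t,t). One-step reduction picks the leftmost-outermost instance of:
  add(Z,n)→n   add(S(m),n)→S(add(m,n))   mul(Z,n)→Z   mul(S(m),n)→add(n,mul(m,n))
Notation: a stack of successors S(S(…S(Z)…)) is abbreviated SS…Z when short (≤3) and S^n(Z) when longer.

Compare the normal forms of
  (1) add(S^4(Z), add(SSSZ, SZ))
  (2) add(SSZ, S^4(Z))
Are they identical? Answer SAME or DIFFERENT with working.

Answer: DIFFERENT — A ⇓ S^8(Z), B ⇓ S^6(Z)

Derivation:
Term A:
  start: add(S^4(Z), add(SSSZ, SZ))
  →1  S(add(SSSZ, add(SSSZ, SZ)))
  →2  S(S(add(SSZ, add(SSSZ, SZ))))
  →3  S(S(S(add(SZ, add(SSSZ, SZ)))))
  →4  S(S(S(S(add(Z, add(SSSZ, SZ))))))
  →5  S(S(S(S(add(SSSZ, SZ)))))
  →6  S(S(S(S(S(add(SSZ, SZ))))))
  →7  S(S(S(S(S(S(add(SZ, SZ)))))))
  →8  S(S(S(S(S(S(S(add(Z, SZ))))))))
  →9  S^8(Z)

Term B:
  start: add(SSZ, S^4(Z))
  →1  S(add(SZ, S^4(Z)))
  →2  S(S(add(Z, S^4(Z))))
  →3  S^6(Z)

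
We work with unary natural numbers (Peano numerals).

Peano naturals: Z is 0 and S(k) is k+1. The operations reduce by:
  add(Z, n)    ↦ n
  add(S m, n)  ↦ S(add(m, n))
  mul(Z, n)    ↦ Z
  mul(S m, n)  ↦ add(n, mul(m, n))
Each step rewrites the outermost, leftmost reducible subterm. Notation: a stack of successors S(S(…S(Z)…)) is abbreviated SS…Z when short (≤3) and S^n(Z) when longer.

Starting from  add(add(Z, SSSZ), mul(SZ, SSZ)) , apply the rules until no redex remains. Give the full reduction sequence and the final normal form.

  start: add(add(Z, SSSZ), mul(SZ, SSZ))
  step 1: add(SSSZ, mul(SZ, SSZ))
  step 2: S(add(SSZ, mul(SZ, SSZ)))
  step 3: S(S(add(SZ, mul(SZ, SSZ))))
  step 4: S(S(S(add(Z, mul(SZ, SSZ)))))
  step 5: S(S(S(mul(SZ, SSZ))))
  step 6: S(S(S(add(SSZ, mul(Z, SSZ)))))
  step 7: S(S(S(S(add(SZ, mul(Z, SSZ))))))
  step 8: S(S(S(S(S(add(Z, mul(Z, SSZ)))))))
  step 9: S(S(S(S(S(mul(Z, SSZ))))))
  step 10: S^5(Z)

Answer: normal form = S^5(Z)  (in 10 steps)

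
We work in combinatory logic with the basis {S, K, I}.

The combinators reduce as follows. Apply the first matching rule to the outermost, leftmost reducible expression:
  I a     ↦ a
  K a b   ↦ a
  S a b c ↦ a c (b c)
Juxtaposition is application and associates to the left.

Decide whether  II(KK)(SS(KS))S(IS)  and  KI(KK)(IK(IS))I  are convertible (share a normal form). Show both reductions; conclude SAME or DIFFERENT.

Answer: SAME — A ⇓ S, B ⇓ S

Reduction:
Term A:
  start: II(KK)(SS(KS))S(IS)
  →1  I(KK)(SS(KS))S(IS)
  →2  KK(SS(KS))S(IS)
  →3  KS(IS)
  →4  S

Term B:
  start: KI(KK)(IK(IS))I
  →1  I(IK(IS))I
  →2  IK(IS)I
  →3  K(IS)I
  →4  IS
  →5  S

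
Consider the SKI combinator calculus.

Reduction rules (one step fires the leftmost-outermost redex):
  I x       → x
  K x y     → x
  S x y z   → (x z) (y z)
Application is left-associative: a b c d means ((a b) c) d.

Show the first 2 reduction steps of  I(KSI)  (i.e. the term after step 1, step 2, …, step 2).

Answer: after 2 steps: S

Working:
  start: I(KSI)
  [1] KSI
  [2] S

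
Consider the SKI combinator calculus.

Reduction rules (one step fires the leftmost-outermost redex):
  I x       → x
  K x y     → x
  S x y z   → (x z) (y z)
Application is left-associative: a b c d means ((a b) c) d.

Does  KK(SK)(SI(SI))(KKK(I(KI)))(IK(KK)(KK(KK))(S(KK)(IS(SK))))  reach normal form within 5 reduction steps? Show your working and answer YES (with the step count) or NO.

  start: KK(SK)(SI(SI))(KKK(I(KI)))(IK(KK)(KK(KK))(S(KK)(IS(SK))))
  →1  K(SI(SI))(KKK(I(KI)))(IK(KK)(KK(KK))(S(KK)(IS(SK))))
  →2  SI(SI)(IK(KK)(KK(KK))(S(KK)(IS(SK))))
  →3  I(IK(KK)(KK(KK))(S(KK)(IS(SK))))(SI(IK(KK)(KK(KK))(S(KK)(IS(SK)))))
  →4  IK(KK)(KK(KK))(S(KK)(IS(SK)))(SI(IK(KK)(KK(KK))(S(KK)(IS(SK)))))
  →5  K(KK)(KK(KK))(S(KK)(IS(SK)))(SI(IK(KK)(KK(KK))(S(KK)(IS(SK)))))

Answer: NO — after 5 steps the term is K(KK)(KK(KK))(S(KK)(IS(SK)))(SI(IK(KK)(KK(KK))(S(KK)(IS(SK))))), not yet normal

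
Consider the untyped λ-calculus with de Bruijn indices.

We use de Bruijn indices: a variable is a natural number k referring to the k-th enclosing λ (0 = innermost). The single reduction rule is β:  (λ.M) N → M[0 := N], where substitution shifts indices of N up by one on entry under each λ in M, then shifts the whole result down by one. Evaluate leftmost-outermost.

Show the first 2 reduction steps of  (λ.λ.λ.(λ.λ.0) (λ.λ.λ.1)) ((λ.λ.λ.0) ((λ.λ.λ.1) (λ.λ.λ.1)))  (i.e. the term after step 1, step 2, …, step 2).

  start: (λ.λ.λ.(λ.λ.0) (λ.λ.λ.1)) ((λ.λ.λ.0) ((λ.λ.λ.1) (λ.λ.λ.1)))
  →1  λ.λ.(λ.λ.0) (λ.λ.λ.1)
  →2  λ.λ.λ.0

Answer: after 2 steps: λ.λ.λ.0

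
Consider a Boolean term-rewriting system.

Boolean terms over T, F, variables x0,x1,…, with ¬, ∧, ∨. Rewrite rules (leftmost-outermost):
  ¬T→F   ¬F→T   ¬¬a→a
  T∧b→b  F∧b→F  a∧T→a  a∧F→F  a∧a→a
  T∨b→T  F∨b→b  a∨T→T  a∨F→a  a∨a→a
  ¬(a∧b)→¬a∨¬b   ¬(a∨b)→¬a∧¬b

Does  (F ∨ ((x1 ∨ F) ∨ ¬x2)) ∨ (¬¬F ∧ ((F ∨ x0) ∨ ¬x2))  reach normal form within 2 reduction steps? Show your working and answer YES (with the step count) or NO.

Answer: NO — after 2 steps the term is (x1 ∨ ¬x2) ∨ (¬¬F ∧ ((F ∨ x0) ∨ ¬x2)), not yet normal

Derivation:
  start: (F ∨ ((x1 ∨ F) ∨ ¬x2)) ∨ (¬¬F ∧ ((F ∨ x0) ∨ ¬x2))
  [1] ((x1 ∨ F) ∨ ¬x2) ∨ (¬¬F ∧ ((F ∨ x0) ∨ ¬x2))
  [2] (x1 ∨ ¬x2) ∨ (¬¬F ∧ ((F ∨ x0) ∨ ¬x2))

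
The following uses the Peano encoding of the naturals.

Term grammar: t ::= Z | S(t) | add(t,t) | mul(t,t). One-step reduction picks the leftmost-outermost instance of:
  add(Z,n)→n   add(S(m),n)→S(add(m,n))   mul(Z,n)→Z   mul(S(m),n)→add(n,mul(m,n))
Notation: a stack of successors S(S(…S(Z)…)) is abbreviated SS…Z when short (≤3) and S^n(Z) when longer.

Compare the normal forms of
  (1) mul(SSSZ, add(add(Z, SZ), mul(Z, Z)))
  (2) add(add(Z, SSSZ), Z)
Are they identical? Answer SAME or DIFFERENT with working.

Answer: SAME — A ⇓ SSSZ, B ⇓ SSSZ

Derivation:
Term A:
  start: mul(SSSZ, add(add(Z, SZ), mul(Z, Z)))
  →1  add(add(add(Z, SZ), mul(Z, Z)), mul(SSZ, add(add(Z, SZ), mul(Z, Z))))
  →2  add(add(SZ, mul(Z, Z)), mul(SSZ, add(add(Z, SZ), mul(Z, Z))))
  →3  add(S(add(Z, mul(Z, Z))), mul(SSZ, add(add(Z, SZ), mul(Z, Z))))
  →4  S(add(add(Z, mul(Z, Z)), mul(SSZ, add(add(Z, SZ), mul(Z, Z)))))
  →5  S(add(mul(Z, Z), mul(SSZ, add(add(Z, SZ), mul(Z, Z)))))
  →6  S(add(Z, mul(SSZ, add(add(Z, SZ), mul(Z, Z)))))
  →7  S(mul(SSZ, add(add(Z, SZ), mul(Z, Z))))
  →8  S(add(add(add(Z, SZ), mul(Z, Z)), mul(SZ, add(add(Z, SZ), mul(Z, Z)))))
  →9  S(add(add(SZ, mul(Z, Z)), mul(SZ, add(add(Z, SZ), mul(Z, Z)))))
  →10  S(add(S(add(Z, mul(Z, Z))), mul(SZ, add(add(Z, SZ), mul(Z, Z)))))
  →11  S(S(add(add(Z, mul(Z, Z)), mul(SZ, add(add(Z, SZ), mul(Z, Z))))))
  →12  S(S(add(mul(Z, Z), mul(SZ, add(add(Z, SZ), mul(Z, Z))))))
  →13  S(S(add(Z, mul(SZ, add(add(Z, SZ), mul(Z, Z))))))
  →14  S(S(mul(SZ, add(add(Z, SZ), mul(Z, Z)))))
  →15  S(S(add(add(add(Z, SZ), mul(Z, Z)), mul(Z, add(add(Z, SZ), mul(Z, Z))))))
  →16  S(S(add(add(SZ, mul(Z, Z)), mul(Z, add(add(Z, SZ), mul(Z, Z))))))
  →17  S(S(add(S(add(Z, mul(Z, Z))), mul(Z, add(add(Z, SZ), mul(Z, Z))))))
  →18  S(S(S(add(add(Z, mul(Z, Z)), mul(Z, add(add(Z, SZ), mul(Z, Z)))))))
  →19  S(S(S(add(mul(Z, Z), mul(Z, add(add(Z, SZ), mul(Z, Z)))))))
  →20  S(S(S(add(Z, mul(Z, add(add(Z, SZ), mul(Z, Z)))))))
  →21  S(S(S(mul(Z, add(add(Z, SZ), mul(Z, Z))))))
  →22  SSSZ

Term B:
  start: add(add(Z, SSSZ), Z)
  →1  add(SSSZ, Z)
  →2  S(add(SSZ, Z))
  →3  S(S(add(SZ, Z)))
  →4  S(S(S(add(Z, Z))))
  →5  SSSZ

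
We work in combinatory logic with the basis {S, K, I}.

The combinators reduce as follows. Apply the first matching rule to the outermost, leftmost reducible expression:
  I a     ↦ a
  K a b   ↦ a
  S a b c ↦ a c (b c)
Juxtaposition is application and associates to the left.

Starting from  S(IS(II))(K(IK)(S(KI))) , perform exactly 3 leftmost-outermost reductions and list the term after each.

  start: S(IS(II))(K(IK)(S(KI)))
  step 1: S(S(II))(K(IK)(S(KI)))
  step 2: S(SI)(K(IK)(S(KI)))
  step 3: S(SI)(IK)

Answer: after 3 steps: S(SI)(IK)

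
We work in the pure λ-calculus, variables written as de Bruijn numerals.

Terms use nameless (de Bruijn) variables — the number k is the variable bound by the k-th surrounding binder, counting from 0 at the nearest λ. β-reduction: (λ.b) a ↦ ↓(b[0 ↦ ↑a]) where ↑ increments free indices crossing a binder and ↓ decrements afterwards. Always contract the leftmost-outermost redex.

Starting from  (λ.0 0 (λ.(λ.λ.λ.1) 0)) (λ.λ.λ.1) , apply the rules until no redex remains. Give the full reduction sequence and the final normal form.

  start: (λ.0 0 (λ.(λ.λ.λ.1) 0)) (λ.λ.λ.1)
  →1  (λ.λ.λ.1) (λ.λ.λ.1) (λ.(λ.λ.λ.1) 0)
  →2  (λ.λ.1) (λ.(λ.λ.λ.1) 0)
  →3  λ.λ.(λ.λ.λ.1) 0
  →4  λ.λ.λ.λ.1

Answer: normal form = λ.λ.λ.λ.1  (in 4 steps)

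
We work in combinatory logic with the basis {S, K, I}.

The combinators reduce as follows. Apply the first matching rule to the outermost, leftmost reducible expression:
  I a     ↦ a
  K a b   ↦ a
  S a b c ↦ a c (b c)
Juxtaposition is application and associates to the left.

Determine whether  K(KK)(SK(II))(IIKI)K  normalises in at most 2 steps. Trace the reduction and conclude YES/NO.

Answer: YES — reaches normal form KK in 2 ≤ 2 steps

Derivation:
  start: K(KK)(SK(II))(IIKI)K
  [1] KK(IIKI)K
  [2] KK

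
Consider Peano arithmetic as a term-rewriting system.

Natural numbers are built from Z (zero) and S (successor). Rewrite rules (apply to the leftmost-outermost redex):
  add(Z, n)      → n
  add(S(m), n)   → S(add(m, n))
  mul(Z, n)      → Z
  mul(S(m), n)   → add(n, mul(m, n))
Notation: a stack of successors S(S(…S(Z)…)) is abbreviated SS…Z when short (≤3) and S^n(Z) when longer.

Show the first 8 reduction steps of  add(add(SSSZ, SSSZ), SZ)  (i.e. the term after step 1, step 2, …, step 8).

  start: add(add(SSSZ, SSSZ), SZ)
  →1  add(S(add(SSZ, SSSZ)), SZ)
  →2  S(add(add(SSZ, SSSZ), SZ))
  →3  S(add(S(add(SZ, SSSZ)), SZ))
  →4  S(S(add(add(SZ, SSSZ), SZ)))
  →5  S(S(add(S(add(Z, SSSZ)), SZ)))
  →6  S(S(S(add(add(Z, SSSZ), SZ))))
  →7  S(S(S(add(SSSZ, SZ))))
  →8  S(S(S(S(add(SSZ, SZ)))))

Answer: after 8 steps: S(S(S(S(add(SSZ, SZ)))))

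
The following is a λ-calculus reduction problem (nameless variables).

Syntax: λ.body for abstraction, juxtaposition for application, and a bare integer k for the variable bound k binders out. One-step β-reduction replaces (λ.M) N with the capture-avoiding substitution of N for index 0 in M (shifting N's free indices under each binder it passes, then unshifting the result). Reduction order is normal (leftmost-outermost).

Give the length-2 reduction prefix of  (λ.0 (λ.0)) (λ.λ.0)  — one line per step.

Answer: after 2 steps: λ.0

Reduction:
  start: (λ.0 (λ.0)) (λ.λ.0)
  →1  (λ.λ.0) (λ.0)
  →2  λ.0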